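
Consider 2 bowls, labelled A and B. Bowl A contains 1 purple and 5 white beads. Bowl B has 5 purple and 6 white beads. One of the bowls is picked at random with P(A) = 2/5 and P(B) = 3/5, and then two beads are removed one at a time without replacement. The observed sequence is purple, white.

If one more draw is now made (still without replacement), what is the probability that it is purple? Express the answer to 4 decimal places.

Under each hypothesis, the probability of the observed sequence is: P(data | bowl A) = (1/6)(5/5) = 1/6; P(data | bowl B) = (5/11)(6/10) = 3/11.
The prior-weighted likelihoods are 2/5 · 1/6 = 1/15, 3/5 · 3/11 = 9/55; these sum to 38/165.
Dividing through by the total gives posterior P(bowl A | data) = 11/38, P(bowl B | data) = 27/38.
Averaging over the posterior, P(purple next | data) = (0)(11/38) + (4/9)(27/38) = 6/19.

0.3158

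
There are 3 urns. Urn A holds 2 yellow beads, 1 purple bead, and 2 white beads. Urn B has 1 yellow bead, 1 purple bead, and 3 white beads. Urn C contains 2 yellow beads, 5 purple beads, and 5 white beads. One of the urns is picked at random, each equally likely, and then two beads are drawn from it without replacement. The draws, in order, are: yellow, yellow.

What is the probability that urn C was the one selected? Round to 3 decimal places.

For each hypothesis, P(data | H) works out to: P(data | urn A) = (2/5)(1/4) = 1/10; P(data | urn B) = (1/5)(0/4) = 0; P(data | urn C) = (2/12)(1/11) = 1/66.
Multiplying each by its prior: 1/3 · 1/10 = 1/30, 1/3 · 0 = 0, 1/3 · 1/66 = 1/198; with total 19/495.
Therefore the posterior P(urn C | data) = (1/198) / (19/495) = 5/38.

0.132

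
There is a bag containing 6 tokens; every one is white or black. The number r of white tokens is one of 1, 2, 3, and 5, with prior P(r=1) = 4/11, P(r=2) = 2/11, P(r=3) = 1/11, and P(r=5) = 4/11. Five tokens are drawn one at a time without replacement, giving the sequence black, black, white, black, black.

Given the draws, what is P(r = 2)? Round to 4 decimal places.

0.1667

Under each hypothesis, the probability of the observed sequence is: P(data | r = 1) = (5/6)(4/5)(1/4)(3/3)(2/2) = 1/6; P(data | r = 2) = (4/6)(3/5)(2/4)(2/3)(1/2) = 1/15; P(data | r = 3) = (3/6)(2/5)(3/4)(1/3)(0/2) = 0; P(data | r = 5) = (1/6)(0/5) = 0.
Weighting by the prior gives 4/11 · 1/6 = 2/33, 2/11 · 1/15 = 2/165, 1/11 · 0 = 0, 4/11 · 0 = 0; these sum to 4/55.
So P(r = 2 | data) = (2/165) / (4/55) = 1/6.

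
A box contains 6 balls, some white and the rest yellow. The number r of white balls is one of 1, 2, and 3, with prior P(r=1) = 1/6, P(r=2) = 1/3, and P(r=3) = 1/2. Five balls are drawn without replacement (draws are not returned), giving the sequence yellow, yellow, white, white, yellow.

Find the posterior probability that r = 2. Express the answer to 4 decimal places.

0.4706

For each hypothesis, P(data | H) works out to: P(data | r = 1) = (5/6)(4/5)(1/4)(0/3) = 0; P(data | r = 2) = (4/6)(3/5)(2/4)(1/3)(2/2) = 1/15; P(data | r = 3) = (3/6)(2/5)(3/4)(2/3)(1/2) = 1/20.
Weighting by the prior gives 1/6 · 0 = 0, 1/3 · 1/15 = 1/45, 1/2 · 1/20 = 1/40; these sum to 17/360.
Hence P(r = 2 | data) = (1/45) / (17/360) = 8/17.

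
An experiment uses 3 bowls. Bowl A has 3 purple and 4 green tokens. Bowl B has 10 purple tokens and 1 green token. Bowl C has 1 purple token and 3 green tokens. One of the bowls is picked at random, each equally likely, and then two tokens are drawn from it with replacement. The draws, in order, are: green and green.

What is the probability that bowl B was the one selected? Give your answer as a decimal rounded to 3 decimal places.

The likelihood of the observed sequence under each hypothesis: P(data | bowl A) = (4/7)(4/7) = 0.32653; P(data | bowl B) = (1/11)(1/11) = 0.0082645; P(data | bowl C) = (3/4)(3/4) = 0.5625.
The prior-weighted likelihoods are 1/3 · 0.32653 = 0.10884, 1/3 · 0.0082645 = 0.0027548, 1/3 · 0.5625 = 0.1875; with total 0.2991.
So P(bowl B | data) = (0.0027548) / (0.2991) = 0.0092104.

0.009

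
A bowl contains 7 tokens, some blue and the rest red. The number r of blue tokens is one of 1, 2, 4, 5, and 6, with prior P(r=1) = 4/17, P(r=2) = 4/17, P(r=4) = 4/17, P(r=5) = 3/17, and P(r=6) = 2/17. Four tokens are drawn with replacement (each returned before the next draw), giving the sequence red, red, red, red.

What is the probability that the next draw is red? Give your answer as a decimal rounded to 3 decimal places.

0.792

Compute the likelihood of the observed sequence for each case: P(data | r = 1) = (6/7)(6/7)(6/7)(6/7) = 0.53978; P(data | r = 2) = (5/7)(5/7)(5/7)(5/7) = 0.26031; P(data | r = 4) = (3/7)(3/7)(3/7)(3/7) = 0.033736; P(data | r = 5) = (2/7)(2/7)(2/7)(2/7) = 0.0066639; P(data | r = 6) = (1/7)(1/7)(1/7)(1/7) = 0.00041649.
The prior-weighted likelihoods are 4/17 · 0.53978 = 0.12701, 4/17 · 0.26031 = 0.061249, 4/17 · 0.033736 = 0.0079379, 3/17 · 0.0066639 = 0.001176, 2/17 · 0.00041649 = 4.8999e-05; summing to 0.19742.
Normalising, the posterior is P(r = 1 | data) = 0.64334, P(r = 2 | data) = 0.31025, P(r = 4 | data) = 0.040208, P(r = 5 | data) = 0.0059568, P(r = 6 | data) = 0.0002482.
The predictive probability is P(red next | data) = (6/7)(0.64334) + (5/7)(0.31025) + (3/7)(0.040208) + (2/7)(0.0059568) + (1/7)(0.0002482) = 0.79201.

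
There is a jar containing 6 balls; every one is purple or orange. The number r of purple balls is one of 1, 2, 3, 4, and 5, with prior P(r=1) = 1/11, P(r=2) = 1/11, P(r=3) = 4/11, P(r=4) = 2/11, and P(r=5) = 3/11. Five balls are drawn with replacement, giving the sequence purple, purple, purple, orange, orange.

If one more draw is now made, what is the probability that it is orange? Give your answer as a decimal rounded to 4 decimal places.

0.4102

Compute the likelihood of the observed sequence for each case: P(data | r = 1) = (1/6)(1/6)(1/6)(5/6)(5/6) = 0.003215; P(data | r = 2) = (2/6)(2/6)(2/6)(4/6)(4/6) = 0.016461; P(data | r = 3) = (3/6)(3/6)(3/6)(3/6)(3/6) = 0.03125; P(data | r = 4) = (4/6)(4/6)(4/6)(2/6)(2/6) = 0.032922; P(data | r = 5) = (5/6)(5/6)(5/6)(1/6)(1/6) = 0.016075.
The prior-weighted likelihoods are 1/11 · 0.003215 = 0.00029227, 1/11 · 0.016461 = 0.0014964, 4/11 · 0.03125 = 0.011364, 2/11 · 0.032922 = 0.0059858, 3/11 · 0.016075 = 0.0043841; with total 0.023522.
Dividing through by the total gives posterior P(r = 1 | data) = 0.012425, P(r = 2 | data) = 0.063618, P(r = 3 | data) = 0.4831, P(r = 4 | data) = 0.25447, P(r = 5 | data) = 0.18638.
Averaging over the posterior, P(orange next | data) = (5/6)(0.012425) + (2/3)(0.063618) + (1/2)(0.4831) + (1/3)(0.25447) + (1/6)(0.18638) = 0.41021.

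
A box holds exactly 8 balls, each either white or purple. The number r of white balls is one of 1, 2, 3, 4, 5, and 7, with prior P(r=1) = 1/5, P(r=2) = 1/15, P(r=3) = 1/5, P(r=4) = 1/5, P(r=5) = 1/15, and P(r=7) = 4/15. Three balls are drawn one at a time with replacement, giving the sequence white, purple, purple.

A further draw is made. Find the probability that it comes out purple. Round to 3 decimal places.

0.620

Under each hypothesis, the probability of the observed sequence is: P(data | r = 1) = (1/8)(7/8)(7/8) = 0.095703; P(data | r = 2) = (2/8)(6/8)(6/8) = 0.14062; P(data | r = 3) = (3/8)(5/8)(5/8) = 0.14648; P(data | r = 4) = (4/8)(4/8)(4/8) = 0.125; P(data | r = 5) = (5/8)(3/8)(3/8) = 0.087891; P(data | r = 7) = (7/8)(1/8)(1/8) = 0.013672.
Multiplying each by its prior: 1/5 · 0.095703 = 0.019141, 1/15 · 0.14062 = 0.009375, 1/5 · 0.14648 = 0.029297, 1/5 · 0.125 = 0.025, 1/15 · 0.087891 = 0.0058594, 4/15 · 0.013672 = 0.0036458; with total 0.092318.
Dividing through by the total gives posterior P(r = 1 | data) = 0.20733, P(r = 2 | data) = 0.10155, P(r = 3 | data) = 0.31735, P(r = 4 | data) = 0.2708, P(r = 5 | data) = 0.06347, P(r = 7 | data) = 0.039492.
The predictive probability is P(purple next | data) = (7/8)(0.20733) + (3/4)(0.10155) + (5/8)(0.31735) + (1/2)(0.2708) + (3/8)(0.06347) + (1/8)(0.039492) = 0.62006.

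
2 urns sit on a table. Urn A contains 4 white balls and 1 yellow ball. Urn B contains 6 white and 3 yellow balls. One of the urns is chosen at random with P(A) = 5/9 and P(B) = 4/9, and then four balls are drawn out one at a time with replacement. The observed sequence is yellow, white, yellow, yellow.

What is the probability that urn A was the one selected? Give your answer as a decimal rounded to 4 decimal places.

The likelihood of the observed sequence under each hypothesis: P(data | urn A) = (1/5)(4/5)(1/5)(1/5) = 0.0064; P(data | urn B) = (3/9)(6/9)(3/9)(3/9) = 0.024691.
Multiplying each by its prior: 5/9 · 0.0064 = 0.0035556, 4/9 · 0.024691 = 0.010974; with total 0.014529.
Hence P(urn A | data) = (0.0035556) / (0.014529) = 0.24471.

0.2447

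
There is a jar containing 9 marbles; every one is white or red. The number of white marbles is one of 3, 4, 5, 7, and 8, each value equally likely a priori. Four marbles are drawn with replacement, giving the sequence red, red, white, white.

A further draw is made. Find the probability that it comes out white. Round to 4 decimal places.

0.5183

The likelihood of the observed sequence under each hypothesis: P(data | r = 3) = (6/9)(6/9)(3/9)(3/9) = 0.049383; P(data | r = 4) = (5/9)(5/9)(4/9)(4/9) = 0.060966; P(data | r = 5) = (4/9)(4/9)(5/9)(5/9) = 0.060966; P(data | r = 7) = (2/9)(2/9)(7/9)(7/9) = 0.029873; P(data | r = 8) = (1/9)(1/9)(8/9)(8/9) = 0.0097546.
The prior-weighted likelihoods are 1/5 · 0.049383 = 0.0098765, 1/5 · 0.060966 = 0.012193, 1/5 · 0.060966 = 0.012193, 1/5 · 0.029873 = 0.0059747, 1/5 · 0.0097546 = 0.0019509; summing to 0.042189.
Dividing through by the total gives posterior P(r = 3 | data) = 0.2341, P(r = 4 | data) = 0.28902, P(r = 5 | data) = 0.28902, P(r = 7 | data) = 0.14162, P(r = 8 | data) = 0.046243.
So P(white next | data) = Σ P(white next | H) P(H | data) = (1/3)(0.2341) + (4/9)(0.28902) + (5/9)(0.28902) + (7/9)(0.14162) + (8/9)(0.046243) = 0.5183.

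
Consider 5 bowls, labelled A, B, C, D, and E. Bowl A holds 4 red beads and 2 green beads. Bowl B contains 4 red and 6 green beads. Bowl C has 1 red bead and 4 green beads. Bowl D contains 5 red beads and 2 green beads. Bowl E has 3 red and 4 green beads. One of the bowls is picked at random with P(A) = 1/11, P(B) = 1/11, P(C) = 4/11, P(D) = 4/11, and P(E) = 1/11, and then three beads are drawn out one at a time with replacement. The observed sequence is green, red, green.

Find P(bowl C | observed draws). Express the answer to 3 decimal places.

Under each hypothesis, the probability of the observed sequence is: P(data | bowl A) = (2/6)(4/6)(2/6) = 0.074074; P(data | bowl B) = (6/10)(4/10)(6/10) = 0.144; P(data | bowl C) = (4/5)(1/5)(4/5) = 0.128; P(data | bowl D) = (2/7)(5/7)(2/7) = 0.058309; P(data | bowl E) = (4/7)(3/7)(4/7) = 0.13994.
The prior-weighted likelihoods are 1/11 · 0.074074 = 0.006734, 1/11 · 0.144 = 0.013091, 4/11 · 0.128 = 0.046545, 4/11 · 0.058309 = 0.021203, 1/11 · 0.13994 = 0.012722; with total 0.1003.
By Bayes' rule, P(bowl C | data) = (0.046545) / (0.1003) = 0.46408.

0.464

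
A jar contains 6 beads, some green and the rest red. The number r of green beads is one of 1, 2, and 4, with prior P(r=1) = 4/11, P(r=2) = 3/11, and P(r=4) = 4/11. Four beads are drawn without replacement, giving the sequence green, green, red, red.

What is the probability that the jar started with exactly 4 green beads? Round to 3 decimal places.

Compute the likelihood of the observed sequence for each case: P(data | r = 1) = (1/6)(0/5) = 0; P(data | r = 2) = (2/6)(1/5)(4/4)(3/3) = 1/15; P(data | r = 4) = (4/6)(3/5)(2/4)(1/3) = 1/15.
Weighting by the prior gives 4/11 · 0 = 0, 3/11 · 1/15 = 1/55, 4/11 · 1/15 = 4/165; summing to 7/165.
Therefore the posterior P(r = 4 | data) = (4/165) / (7/165) = 4/7.

0.571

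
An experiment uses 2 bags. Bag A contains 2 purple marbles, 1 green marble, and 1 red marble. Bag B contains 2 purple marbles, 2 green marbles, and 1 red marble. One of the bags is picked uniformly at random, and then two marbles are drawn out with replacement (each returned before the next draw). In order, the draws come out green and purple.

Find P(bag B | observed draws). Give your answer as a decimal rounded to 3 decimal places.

0.561

The likelihood of the observed sequence under each hypothesis: P(data | bag A) = (1/4)(2/4) = 1/8; P(data | bag B) = (2/5)(2/5) = 4/25.
Multiplying each by its prior: 1/2 · 1/8 = 1/16, 1/2 · 4/25 = 2/25; with total 57/400.
Hence P(bag B | data) = (2/25) / (57/400) = 32/57.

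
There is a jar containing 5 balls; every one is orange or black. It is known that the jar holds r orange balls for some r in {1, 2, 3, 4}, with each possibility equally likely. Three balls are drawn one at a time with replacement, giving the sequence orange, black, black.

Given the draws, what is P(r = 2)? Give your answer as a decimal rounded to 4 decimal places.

The likelihood of the observed sequence under each hypothesis: P(data | r = 1) = (1/5)(4/5)(4/5) = 16/125; P(data | r = 2) = (2/5)(3/5)(3/5) = 18/125; P(data | r = 3) = (3/5)(2/5)(2/5) = 12/125; P(data | r = 4) = (4/5)(1/5)(1/5) = 4/125.
The prior-weighted likelihoods are 1/4 · 16/125 = 4/125, 1/4 · 18/125 = 9/250, 1/4 · 12/125 = 3/125, 1/4 · 4/125 = 1/125; with total 1/10.
Hence P(r = 2 | data) = (9/250) / (1/10) = 9/25.

0.3600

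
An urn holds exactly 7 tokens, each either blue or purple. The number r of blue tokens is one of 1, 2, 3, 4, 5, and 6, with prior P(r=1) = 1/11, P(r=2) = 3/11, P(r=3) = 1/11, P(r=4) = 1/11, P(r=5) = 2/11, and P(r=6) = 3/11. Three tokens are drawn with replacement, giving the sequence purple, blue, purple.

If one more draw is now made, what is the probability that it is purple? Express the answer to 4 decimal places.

0.5941

Compute the likelihood of the observed sequence for each case: P(data | r = 1) = (6/7)(1/7)(6/7) = 0.10496; P(data | r = 2) = (5/7)(2/7)(5/7) = 0.14577; P(data | r = 3) = (4/7)(3/7)(4/7) = 0.13994; P(data | r = 4) = (3/7)(4/7)(3/7) = 0.10496; P(data | r = 5) = (2/7)(5/7)(2/7) = 0.058309; P(data | r = 6) = (1/7)(6/7)(1/7) = 0.017493.
The prior-weighted likelihoods are 1/11 · 0.10496 = 0.0095415, 3/11 · 0.14577 = 0.039756, 1/11 · 0.13994 = 0.012722, 1/11 · 0.10496 = 0.0095415, 2/11 · 0.058309 = 0.010602, 3/11 · 0.017493 = 0.0047707; summing to 0.086933.
Dividing through by the total gives posterior P(r = 1 | data) = 0.10976, P(r = 2 | data) = 0.45732, P(r = 3 | data) = 0.14634, P(r = 4 | data) = 0.10976, P(r = 5 | data) = 0.12195, P(r = 6 | data) = 0.054878.
Averaging over the posterior, P(purple next | data) = (6/7)(0.10976) + (5/7)(0.45732) + (4/7)(0.14634) + (3/7)(0.10976) + (2/7)(0.12195) + (1/7)(0.054878) = 0.59408.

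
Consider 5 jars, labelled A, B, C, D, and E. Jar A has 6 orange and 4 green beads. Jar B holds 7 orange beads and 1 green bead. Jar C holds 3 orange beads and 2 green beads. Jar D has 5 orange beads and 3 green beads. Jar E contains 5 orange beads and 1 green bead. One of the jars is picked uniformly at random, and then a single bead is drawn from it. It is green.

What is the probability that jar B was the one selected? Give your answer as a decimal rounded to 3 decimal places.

The likelihood of this draw under each hypothesis: P(data | jar A) = (4/10) = 2/5; P(data | jar B) = (1/8) = 1/8; P(data | jar C) = (2/5) = 2/5; P(data | jar D) = (3/8) = 3/8; P(data | jar E) = (1/6) = 1/6.
The prior-weighted likelihoods are 1/5 · 2/5 = 2/25, 1/5 · 1/8 = 1/40, 1/5 · 2/5 = 2/25, 1/5 · 3/8 = 3/40, 1/5 · 1/6 = 1/30; with total 22/75.
Hence P(jar B | data) = (1/40) / (22/75) = 15/176.

0.085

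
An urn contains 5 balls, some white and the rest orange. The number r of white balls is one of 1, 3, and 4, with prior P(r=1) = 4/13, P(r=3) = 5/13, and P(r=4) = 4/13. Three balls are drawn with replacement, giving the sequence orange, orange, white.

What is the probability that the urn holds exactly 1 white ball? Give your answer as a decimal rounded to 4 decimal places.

0.4571

The likelihood of the observed sequence under each hypothesis: P(data | r = 1) = (4/5)(4/5)(1/5) = 0.128; P(data | r = 3) = (2/5)(2/5)(3/5) = 0.096; P(data | r = 4) = (1/5)(1/5)(4/5) = 0.032.
Multiplying each by its prior: 4/13 · 0.128 = 0.039385, 5/13 · 0.096 = 0.036923, 4/13 · 0.032 = 0.0098462; summing to 0.086154.
By Bayes' rule, P(r = 1 | data) = (0.039385) / (0.086154) = 0.45714.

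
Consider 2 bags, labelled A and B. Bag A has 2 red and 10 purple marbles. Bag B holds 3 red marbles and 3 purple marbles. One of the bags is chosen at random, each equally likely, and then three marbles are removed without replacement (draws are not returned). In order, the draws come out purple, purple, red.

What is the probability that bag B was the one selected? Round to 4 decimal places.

Compute the likelihood of the observed sequence for each case: P(data | bag A) = (10/12)(9/11)(2/10) = 3/22; P(data | bag B) = (3/6)(2/5)(3/4) = 3/20.
Weighting by the prior gives 1/2 · 3/22 = 3/44, 1/2 · 3/20 = 3/40; summing to 63/440.
Therefore the posterior P(bag B | data) = (3/40) / (63/440) = 11/21.

0.5238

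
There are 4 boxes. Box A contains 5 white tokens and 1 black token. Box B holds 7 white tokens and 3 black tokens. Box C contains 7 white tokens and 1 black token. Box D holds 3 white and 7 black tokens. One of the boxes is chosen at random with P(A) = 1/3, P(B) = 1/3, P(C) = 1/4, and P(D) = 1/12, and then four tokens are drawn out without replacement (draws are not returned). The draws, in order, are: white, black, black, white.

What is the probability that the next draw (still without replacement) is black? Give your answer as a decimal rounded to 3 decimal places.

0.300

The likelihood of the observed sequence under each hypothesis: P(data | box A) = (5/6)(1/5)(0/4) = 0; P(data | box B) = (7/10)(3/9)(2/8)(6/7) = 1/20; P(data | box C) = (7/8)(1/7)(0/6) = 0; P(data | box D) = (3/10)(7/9)(6/8)(2/7) = 1/20.
Weighting by the prior gives 1/3 · 0 = 0, 1/3 · 1/20 = 1/60, 1/4 · 0 = 0, 1/12 · 1/20 = 1/240; with total 1/48.
Dividing through by the total gives posterior P(box A | data) = 0, P(box B | data) = 4/5, P(box C | data) = 0, P(box D | data) = 1/5.
So P(black next | data) = Σ P(black next | H) P(H | data) = (1/6)(4/5) + (5/6)(1/5) = 3/10.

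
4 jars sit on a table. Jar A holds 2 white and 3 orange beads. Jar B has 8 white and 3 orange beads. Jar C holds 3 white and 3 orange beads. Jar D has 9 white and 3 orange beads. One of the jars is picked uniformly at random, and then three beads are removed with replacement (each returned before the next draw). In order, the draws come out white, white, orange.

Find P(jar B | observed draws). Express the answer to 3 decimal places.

For each hypothesis, P(data | H) works out to: P(data | jar A) = (2/5)(2/5)(3/5) = 0.096; P(data | jar B) = (8/11)(8/11)(3/11) = 0.14425; P(data | jar C) = (3/6)(3/6)(3/6) = 0.125; P(data | jar D) = (9/12)(9/12)(3/12) = 0.14062.
Weighting by the prior gives 1/4 · 0.096 = 0.024, 1/4 · 0.14425 = 0.036063, 1/4 · 0.125 = 0.03125, 1/4 · 0.14062 = 0.035156; with total 0.12647.
By Bayes' rule, P(jar B | data) = (0.036063) / (0.12647) = 0.28515.

0.285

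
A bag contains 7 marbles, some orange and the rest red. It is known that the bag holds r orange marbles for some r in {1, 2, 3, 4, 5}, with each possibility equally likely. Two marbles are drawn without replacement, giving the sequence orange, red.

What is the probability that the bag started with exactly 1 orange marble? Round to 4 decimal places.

For each hypothesis, P(data | H) works out to: P(data | r = 1) = (1/7)(6/6) = 1/7; P(data | r = 2) = (2/7)(5/6) = 5/21; P(data | r = 3) = (3/7)(4/6) = 2/7; P(data | r = 4) = (4/7)(3/6) = 2/7; P(data | r = 5) = (5/7)(2/6) = 5/21.
Multiplying each by its prior: 1/5 · 1/7 = 1/35, 1/5 · 5/21 = 1/21, 1/5 · 2/7 = 2/35, 1/5 · 2/7 = 2/35, 1/5 · 5/21 = 1/21; these sum to 5/21.
By Bayes' rule, P(r = 1 | data) = (1/35) / (5/21) = 3/25.

0.1200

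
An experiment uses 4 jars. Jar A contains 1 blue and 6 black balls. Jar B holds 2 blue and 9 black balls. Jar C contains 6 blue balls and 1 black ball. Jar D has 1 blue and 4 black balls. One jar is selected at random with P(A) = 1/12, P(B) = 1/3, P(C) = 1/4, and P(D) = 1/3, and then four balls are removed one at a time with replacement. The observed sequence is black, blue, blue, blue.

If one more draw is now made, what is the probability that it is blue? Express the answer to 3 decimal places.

0.757

Compute the likelihood of the observed sequence for each case: P(data | jar A) = (6/7)(1/7)(1/7)(1/7) = 0.002499; P(data | jar B) = (9/11)(2/11)(2/11)(2/11) = 0.0049177; P(data | jar C) = (1/7)(6/7)(6/7)(6/7) = 0.089963; P(data | jar D) = (4/5)(1/5)(1/5)(1/5) = 0.0064.
Weighting by the prior gives 1/12 · 0.002499 = 0.00020825, 1/3 · 0.0049177 = 0.0016392, 1/4 · 0.089963 = 0.022491, 1/3 · 0.0064 = 0.0021333; with total 0.026471.
Dividing through by the total gives posterior P(jar A | data) = 0.0078668, P(jar B | data) = 0.061925, P(jar C | data) = 0.84962, P(jar D | data) = 0.08059.
Averaging over the posterior, P(blue next | data) = (1/7)(0.0078668) + (2/11)(0.061925) + (6/7)(0.84962) + (1/5)(0.08059) = 0.75675.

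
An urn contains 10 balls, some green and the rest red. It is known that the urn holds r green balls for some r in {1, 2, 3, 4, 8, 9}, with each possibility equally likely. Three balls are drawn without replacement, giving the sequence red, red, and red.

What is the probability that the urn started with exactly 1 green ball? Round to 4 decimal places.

0.4308

Under each hypothesis, the probability of the observed sequence is: P(data | r = 1) = (9/10)(8/9)(7/8) = 7/10; P(data | r = 2) = (8/10)(7/9)(6/8) = 7/15; P(data | r = 3) = (7/10)(6/9)(5/8) = 7/24; P(data | r = 4) = (6/10)(5/9)(4/8) = 1/6; P(data | r = 8) = (2/10)(1/9)(0/8) = 0; P(data | r = 9) = (1/10)(0/9) = 0.
The prior-weighted likelihoods are 1/6 · 7/10 = 7/60, 1/6 · 7/15 = 7/90, 1/6 · 7/24 = 7/144, 1/6 · 1/6 = 1/36, 1/6 · 0 = 0, 1/6 · 0 = 0; with total 13/48.
So P(r = 1 | data) = (7/60) / (13/48) = 28/65.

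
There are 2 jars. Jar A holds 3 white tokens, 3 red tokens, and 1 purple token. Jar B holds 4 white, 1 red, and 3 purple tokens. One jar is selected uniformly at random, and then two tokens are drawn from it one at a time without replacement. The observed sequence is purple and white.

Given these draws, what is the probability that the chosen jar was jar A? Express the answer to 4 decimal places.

0.2500

The likelihood of the observed sequence under each hypothesis: P(data | jar A) = (1/7)(3/6) = 1/14; P(data | jar B) = (3/8)(4/7) = 3/14.
The prior-weighted likelihoods are 1/2 · 1/14 = 1/28, 1/2 · 3/14 = 3/28; summing to 1/7.
So P(jar A | data) = (1/28) / (1/7) = 1/4.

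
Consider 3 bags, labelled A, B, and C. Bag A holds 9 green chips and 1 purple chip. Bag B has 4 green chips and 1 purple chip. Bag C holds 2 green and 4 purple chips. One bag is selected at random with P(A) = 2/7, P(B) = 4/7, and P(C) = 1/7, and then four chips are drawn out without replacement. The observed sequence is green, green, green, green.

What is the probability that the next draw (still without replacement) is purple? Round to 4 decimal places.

Under each hypothesis, the probability of the observed sequence is: P(data | bag A) = (9/10)(8/9)(7/8)(6/7) = 3/5; P(data | bag B) = (4/5)(3/4)(2/3)(1/2) = 1/5; P(data | bag C) = (2/6)(1/5)(0/4) = 0.
The prior-weighted likelihoods are 2/7 · 3/5 = 6/35, 4/7 · 1/5 = 4/35, 1/7 · 0 = 0; summing to 2/7.
The posterior is then P(bag A | data) = 3/5, P(bag B | data) = 2/5, P(bag C | data) = 0.
The predictive probability is P(purple next | data) = (1/6)(3/5) + (1)(2/5) = 1/2.

0.5000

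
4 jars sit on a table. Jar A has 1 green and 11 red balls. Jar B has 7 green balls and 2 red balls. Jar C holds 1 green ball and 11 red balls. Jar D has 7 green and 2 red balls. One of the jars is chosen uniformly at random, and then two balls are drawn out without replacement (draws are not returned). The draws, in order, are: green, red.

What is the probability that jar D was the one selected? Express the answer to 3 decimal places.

The likelihood of the observed sequence under each hypothesis: P(data | jar A) = (1/12)(11/11) = 1/12; P(data | jar B) = (7/9)(2/8) = 7/36; P(data | jar C) = (1/12)(11/11) = 1/12; P(data | jar D) = (7/9)(2/8) = 7/36.
Weighting by the prior gives 1/4 · 1/12 = 1/48, 1/4 · 7/36 = 7/144, 1/4 · 1/12 = 1/48, 1/4 · 7/36 = 7/144; with total 5/36.
So P(jar D | data) = (7/144) / (5/36) = 7/20.

0.350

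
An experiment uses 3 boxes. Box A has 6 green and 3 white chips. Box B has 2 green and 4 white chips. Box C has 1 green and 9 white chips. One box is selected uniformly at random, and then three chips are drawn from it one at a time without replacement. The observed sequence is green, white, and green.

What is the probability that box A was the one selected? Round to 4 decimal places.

The likelihood of the observed sequence under each hypothesis: P(data | box A) = (6/9)(3/8)(5/7) = 0.17857; P(data | box B) = (2/6)(4/5)(1/4) = 0.066667; P(data | box C) = (1/10)(9/9)(0/8) = 0.
The prior-weighted likelihoods are 1/3 · 0.17857 = 0.059524, 1/3 · 0.066667 = 0.022222, 1/3 · 0 = 0; with total 0.081746.
Therefore the posterior P(box A | data) = (0.059524) / (0.081746) = 0.72816.

0.7282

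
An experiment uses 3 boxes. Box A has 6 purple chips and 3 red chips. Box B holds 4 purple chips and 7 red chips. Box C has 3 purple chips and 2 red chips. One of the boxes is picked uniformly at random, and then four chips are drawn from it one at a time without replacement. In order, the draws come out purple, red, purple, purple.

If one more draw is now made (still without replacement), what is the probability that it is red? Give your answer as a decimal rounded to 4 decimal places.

0.6901

Under each hypothesis, the probability of the observed sequence is: P(data | box A) = (6/9)(3/8)(5/7)(4/6) = 5/42; P(data | box B) = (4/11)(7/10)(3/9)(2/8) = 7/330; P(data | box C) = (3/5)(2/4)(2/3)(1/2) = 1/10.
The prior-weighted likelihoods are 1/3 · 5/42 = 5/126, 1/3 · 7/330 = 7/990, 1/3 · 1/10 = 1/30; summing to 37/462.
Dividing through by the total gives posterior P(box A | data) = 55/111, P(box B | data) = 49/555, P(box C | data) = 77/185.
Averaging over the posterior, P(red next | data) = (2/5)(55/111) + (6/7)(49/555) + (1)(77/185) = 383/555.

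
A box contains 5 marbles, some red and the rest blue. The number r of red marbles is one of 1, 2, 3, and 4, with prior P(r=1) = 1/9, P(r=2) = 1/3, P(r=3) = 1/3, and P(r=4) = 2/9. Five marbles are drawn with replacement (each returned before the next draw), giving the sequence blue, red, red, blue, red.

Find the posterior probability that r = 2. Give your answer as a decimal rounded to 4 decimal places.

The likelihood of the observed sequence under each hypothesis: P(data | r = 1) = (4/5)(1/5)(1/5)(4/5)(1/5) = 0.00512; P(data | r = 2) = (3/5)(2/5)(2/5)(3/5)(2/5) = 0.02304; P(data | r = 3) = (2/5)(3/5)(3/5)(2/5)(3/5) = 0.03456; P(data | r = 4) = (1/5)(4/5)(4/5)(1/5)(4/5) = 0.02048.
Multiplying each by its prior: 1/9 · 0.00512 = 0.00056889, 1/3 · 0.02304 = 0.00768, 1/3 · 0.03456 = 0.01152, 2/9 · 0.02048 = 0.0045511; summing to 0.02432.
Therefore the posterior P(r = 2 | data) = (0.00768) / (0.02432) = 0.31579.

0.3158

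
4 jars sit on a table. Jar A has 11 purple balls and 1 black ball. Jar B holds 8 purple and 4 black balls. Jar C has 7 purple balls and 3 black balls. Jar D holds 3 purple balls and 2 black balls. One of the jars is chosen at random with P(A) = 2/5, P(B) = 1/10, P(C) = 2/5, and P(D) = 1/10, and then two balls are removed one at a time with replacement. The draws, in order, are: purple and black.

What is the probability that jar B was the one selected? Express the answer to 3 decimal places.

The likelihood of the observed sequence under each hypothesis: P(data | jar A) = (11/12)(1/12) = 0.076389; P(data | jar B) = (8/12)(4/12) = 0.22222; P(data | jar C) = (7/10)(3/10) = 0.21; P(data | jar D) = (3/5)(2/5) = 0.24.
Weighting by the prior gives 2/5 · 0.076389 = 0.030556, 1/10 · 0.22222 = 0.022222, 2/5 · 0.21 = 0.084, 1/10 · 0.24 = 0.024; with total 0.16078.
By Bayes' rule, P(jar B | data) = (0.022222) / (0.16078) = 0.13822.

0.138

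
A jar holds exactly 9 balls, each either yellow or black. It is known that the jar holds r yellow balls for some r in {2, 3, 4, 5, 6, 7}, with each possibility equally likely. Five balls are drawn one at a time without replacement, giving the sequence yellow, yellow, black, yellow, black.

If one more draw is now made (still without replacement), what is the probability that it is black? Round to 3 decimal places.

Under each hypothesis, the probability of the observed sequence is: P(data | r = 2) = (2/9)(1/8)(7/7)(0/6) = 0; P(data | r = 3) = (3/9)(2/8)(6/7)(1/6)(5/5) = 1/84; P(data | r = 4) = (4/9)(3/8)(5/7)(2/6)(4/5) = 2/63; P(data | r = 5) = (5/9)(4/8)(4/7)(3/6)(3/5) = 1/21; P(data | r = 6) = (6/9)(5/8)(3/7)(4/6)(2/5) = 1/21; P(data | r = 7) = (7/9)(6/8)(2/7)(5/6)(1/5) = 1/36.
The prior-weighted likelihoods are 1/6 · 0 = 0, 1/6 · 1/84 = 1/504, 1/6 · 2/63 = 1/189, 1/6 · 1/21 = 1/126, 1/6 · 1/21 = 1/126, 1/6 · 1/36 = 1/216; summing to 1/36.
Normalising, the posterior is P(r = 2 | data) = 0, P(r = 3 | data) = 1/14, P(r = 4 | data) = 4/21, P(r = 5 | data) = 2/7, P(r = 6 | data) = 2/7, P(r = 7 | data) = 1/6.
So P(black next | data) = Σ P(black next | H) P(H | data) = (1)(1/14) + (3/4)(4/21) + (1/2)(2/7) + (1/4)(2/7) + (0)(1/6) = 3/7.

0.429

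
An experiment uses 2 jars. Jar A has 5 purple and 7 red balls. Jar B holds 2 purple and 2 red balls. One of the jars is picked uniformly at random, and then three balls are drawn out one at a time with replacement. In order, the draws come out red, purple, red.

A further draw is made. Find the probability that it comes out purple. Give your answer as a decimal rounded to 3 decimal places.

0.456

For each hypothesis, P(data | H) works out to: P(data | jar A) = (7/12)(5/12)(7/12) = 0.14178; P(data | jar B) = (2/4)(2/4)(2/4) = 0.125.
The prior-weighted likelihoods are 1/2 · 0.14178 = 0.070891, 1/2 · 0.125 = 0.0625; with total 0.13339.
Dividing through by the total gives posterior P(jar A | data) = 0.53145, P(jar B | data) = 0.46855.
The predictive probability is P(purple next | data) = (5/12)(0.53145) + (1/2)(0.46855) = 0.45571.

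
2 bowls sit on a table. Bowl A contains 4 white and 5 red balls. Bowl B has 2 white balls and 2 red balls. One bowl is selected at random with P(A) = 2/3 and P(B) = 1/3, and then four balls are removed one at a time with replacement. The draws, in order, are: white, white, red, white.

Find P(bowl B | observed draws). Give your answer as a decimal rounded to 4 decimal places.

0.3905

Under each hypothesis, the probability of the observed sequence is: P(data | bowl A) = (4/9)(4/9)(5/9)(4/9) = 0.048773; P(data | bowl B) = (2/4)(2/4)(2/4)(2/4) = 0.0625.
The prior-weighted likelihoods are 2/3 · 0.048773 = 0.032515, 1/3 · 0.0625 = 0.020833; with total 0.053349.
Hence P(bowl B | data) = (0.020833) / (0.053349) = 0.39051.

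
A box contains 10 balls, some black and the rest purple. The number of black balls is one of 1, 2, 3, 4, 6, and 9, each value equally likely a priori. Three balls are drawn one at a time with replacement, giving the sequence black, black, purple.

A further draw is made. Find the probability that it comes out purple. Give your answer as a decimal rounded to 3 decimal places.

The likelihood of the observed sequence under each hypothesis: P(data | r = 1) = (1/10)(1/10)(9/10) = 0.009; P(data | r = 2) = (2/10)(2/10)(8/10) = 0.032; P(data | r = 3) = (3/10)(3/10)(7/10) = 0.063; P(data | r = 4) = (4/10)(4/10)(6/10) = 0.096; P(data | r = 6) = (6/10)(6/10)(4/10) = 0.144; P(data | r = 9) = (9/10)(9/10)(1/10) = 0.081.
Weighting by the prior gives 1/6 · 0.009 = 0.0015, 1/6 · 0.032 = 0.0053333, 1/6 · 0.063 = 0.0105, 1/6 · 0.096 = 0.016, 1/6 · 0.144 = 0.024, 1/6 · 0.081 = 0.0135; summing to 0.070833.
The posterior is then P(r = 1 | data) = 0.021176, P(r = 2 | data) = 0.075294, P(r = 3 | data) = 0.14824, P(r = 4 | data) = 0.22588, P(r = 6 | data) = 0.33882, P(r = 9 | data) = 0.19059.
So P(purple next | data) = Σ P(purple next | H) P(H | data) = (9/10)(0.021176) + (4/5)(0.075294) + (7/10)(0.14824) + (3/5)(0.22588) + (2/5)(0.33882) + (1/10)(0.19059) = 0.47318.

0.473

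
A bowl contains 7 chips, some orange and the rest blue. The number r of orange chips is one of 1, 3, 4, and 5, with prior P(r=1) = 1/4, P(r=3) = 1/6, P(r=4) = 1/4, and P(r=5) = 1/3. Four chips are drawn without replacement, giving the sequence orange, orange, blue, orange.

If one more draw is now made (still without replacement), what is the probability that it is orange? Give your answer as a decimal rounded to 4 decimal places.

0.5269

The likelihood of the observed sequence under each hypothesis: P(data | r = 1) = (1/7)(0/6) = 0; P(data | r = 3) = (3/7)(2/6)(4/5)(1/4) = 1/35; P(data | r = 4) = (4/7)(3/6)(3/5)(2/4) = 3/35; P(data | r = 5) = (5/7)(4/6)(2/5)(3/4) = 1/7.
Weighting by the prior gives 1/4 · 0 = 0, 1/6 · 1/35 = 1/210, 1/4 · 3/35 = 3/140, 1/3 · 1/7 = 1/21; these sum to 31/420.
The posterior is then P(r = 1 | data) = 0, P(r = 3 | data) = 2/31, P(r = 4 | data) = 9/31, P(r = 5 | data) = 20/31.
The predictive probability is P(orange next | data) = (0)(2/31) + (1/3)(9/31) + (2/3)(20/31) = 49/93.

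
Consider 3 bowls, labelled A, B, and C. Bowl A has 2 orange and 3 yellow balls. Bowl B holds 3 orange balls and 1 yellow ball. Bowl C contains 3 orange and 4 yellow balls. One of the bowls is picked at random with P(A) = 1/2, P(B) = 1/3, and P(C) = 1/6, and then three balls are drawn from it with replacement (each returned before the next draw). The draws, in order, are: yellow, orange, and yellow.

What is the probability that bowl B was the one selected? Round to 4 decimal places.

0.1408

Compute the likelihood of the observed sequence for each case: P(data | bowl A) = (3/5)(2/5)(3/5) = 0.144; P(data | bowl B) = (1/4)(3/4)(1/4) = 0.046875; P(data | bowl C) = (4/7)(3/7)(4/7) = 0.13994.
Weighting by the prior gives 1/2 · 0.144 = 0.072, 1/3 · 0.046875 = 0.015625, 1/6 · 0.13994 = 0.023324; with total 0.11095.
By Bayes' rule, P(bowl B | data) = (0.015625) / (0.11095) = 0.14083.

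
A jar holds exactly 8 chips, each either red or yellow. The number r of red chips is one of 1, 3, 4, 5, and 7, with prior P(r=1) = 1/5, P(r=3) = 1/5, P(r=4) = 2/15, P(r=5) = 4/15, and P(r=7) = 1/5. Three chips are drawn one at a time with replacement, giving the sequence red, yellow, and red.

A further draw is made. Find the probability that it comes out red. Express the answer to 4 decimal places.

For each hypothesis, P(data | H) works out to: P(data | r = 1) = (1/8)(7/8)(1/8) = 0.013672; P(data | r = 3) = (3/8)(5/8)(3/8) = 0.087891; P(data | r = 4) = (4/8)(4/8)(4/8) = 0.125; P(data | r = 5) = (5/8)(3/8)(5/8) = 0.14648; P(data | r = 7) = (7/8)(1/8)(7/8) = 0.095703.
The prior-weighted likelihoods are 1/5 · 0.013672 = 0.0027344, 1/5 · 0.087891 = 0.017578, 2/15 · 0.125 = 0.016667, 4/15 · 0.14648 = 0.039062, 1/5 · 0.095703 = 0.019141; these sum to 0.095182.
The posterior is then P(r = 1 | data) = 0.028728, P(r = 3 | data) = 0.18468, P(r = 4 | data) = 0.1751, P(r = 5 | data) = 0.4104, P(r = 7 | data) = 0.20109.
Averaging over the posterior, P(red next | data) = (1/8)(0.028728) + (3/8)(0.18468) + (1/2)(0.1751) + (5/8)(0.4104) + (7/8)(0.20109) = 0.59285.

0.5929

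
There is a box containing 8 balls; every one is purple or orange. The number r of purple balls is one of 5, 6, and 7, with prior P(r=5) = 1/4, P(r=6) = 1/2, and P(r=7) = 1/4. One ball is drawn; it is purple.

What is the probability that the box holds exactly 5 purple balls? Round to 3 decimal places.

Under each hypothesis, the probability of this draw is: P(data | r = 5) = (5/8) = 5/8; P(data | r = 6) = (6/8) = 3/4; P(data | r = 7) = (7/8) = 7/8.
The prior-weighted likelihoods are 1/4 · 5/8 = 5/32, 1/2 · 3/4 = 3/8, 1/4 · 7/8 = 7/32; summing to 3/4.
Therefore the posterior P(r = 5 | data) = (5/32) / (3/4) = 5/24.

0.208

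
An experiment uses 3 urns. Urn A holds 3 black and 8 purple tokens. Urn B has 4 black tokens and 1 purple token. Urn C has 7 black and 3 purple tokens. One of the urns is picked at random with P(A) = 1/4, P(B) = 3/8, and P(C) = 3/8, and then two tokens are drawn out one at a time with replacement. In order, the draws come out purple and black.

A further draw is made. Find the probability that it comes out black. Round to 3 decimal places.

For each hypothesis, P(data | H) works out to: P(data | urn A) = (8/11)(3/11) = 0.19835; P(data | urn B) = (1/5)(4/5) = 0.16; P(data | urn C) = (3/10)(7/10) = 0.21.
Weighting by the prior gives 1/4 · 0.19835 = 0.049587, 3/8 · 0.16 = 0.06, 3/8 · 0.21 = 0.07875; summing to 0.18834.
The posterior is then P(urn A | data) = 0.26329, P(urn B | data) = 0.31858, P(urn C | data) = 0.41813.
So P(black next | data) = Σ P(black next | H) P(H | data) = (3/11)(0.26329) + (4/5)(0.31858) + (7/10)(0.41813) = 0.61936.

0.619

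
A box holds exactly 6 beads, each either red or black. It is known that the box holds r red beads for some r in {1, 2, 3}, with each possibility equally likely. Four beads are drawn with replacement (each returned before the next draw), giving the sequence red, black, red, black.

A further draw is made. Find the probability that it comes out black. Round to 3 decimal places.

The likelihood of the observed sequence under each hypothesis: P(data | r = 1) = (1/6)(5/6)(1/6)(5/6) = 0.01929; P(data | r = 2) = (2/6)(4/6)(2/6)(4/6) = 0.049383; P(data | r = 3) = (3/6)(3/6)(3/6)(3/6) = 0.0625.
The prior-weighted likelihoods are 1/3 · 0.01929 = 0.00643, 1/3 · 0.049383 = 0.016461, 1/3 · 0.0625 = 0.020833; summing to 0.043724.
The posterior is then P(r = 1 | data) = 0.14706, P(r = 2 | data) = 0.37647, P(r = 3 | data) = 0.47647.
The predictive probability is P(black next | data) = (5/6)(0.14706) + (2/3)(0.37647) + (1/2)(0.47647) = 0.61176.

0.612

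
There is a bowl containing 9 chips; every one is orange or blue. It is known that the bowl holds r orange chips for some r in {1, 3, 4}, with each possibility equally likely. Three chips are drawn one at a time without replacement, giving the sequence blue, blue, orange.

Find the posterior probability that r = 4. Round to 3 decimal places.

0.354

For each hypothesis, P(data | H) works out to: P(data | r = 1) = (8/9)(7/8)(1/7) = 1/9; P(data | r = 3) = (6/9)(5/8)(3/7) = 5/28; P(data | r = 4) = (5/9)(4/8)(4/7) = 10/63.
Multiplying each by its prior: 1/3 · 1/9 = 1/27, 1/3 · 5/28 = 5/84, 1/3 · 10/63 = 10/189; with total 113/756.
Hence P(r = 4 | data) = (10/189) / (113/756) = 40/113.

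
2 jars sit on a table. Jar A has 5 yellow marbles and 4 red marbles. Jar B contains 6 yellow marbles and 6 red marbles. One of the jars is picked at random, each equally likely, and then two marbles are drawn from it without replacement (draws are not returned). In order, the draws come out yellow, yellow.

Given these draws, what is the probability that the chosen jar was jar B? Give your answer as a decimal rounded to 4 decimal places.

0.4500

Under each hypothesis, the probability of the observed sequence is: P(data | jar A) = (5/9)(4/8) = 5/18; P(data | jar B) = (6/12)(5/11) = 5/22.
Multiplying each by its prior: 1/2 · 5/18 = 5/36, 1/2 · 5/22 = 5/44; summing to 25/99.
Therefore the posterior P(jar B | data) = (5/44) / (25/99) = 9/20.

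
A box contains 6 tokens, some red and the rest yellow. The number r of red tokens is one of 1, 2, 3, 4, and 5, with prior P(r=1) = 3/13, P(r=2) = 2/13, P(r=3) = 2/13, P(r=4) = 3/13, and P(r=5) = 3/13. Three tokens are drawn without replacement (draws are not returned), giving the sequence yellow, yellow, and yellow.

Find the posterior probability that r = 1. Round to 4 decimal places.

0.7500

Compute the likelihood of the observed sequence for each case: P(data | r = 1) = (5/6)(4/5)(3/4) = 1/2; P(data | r = 2) = (4/6)(3/5)(2/4) = 1/5; P(data | r = 3) = (3/6)(2/5)(1/4) = 1/20; P(data | r = 4) = (2/6)(1/5)(0/4) = 0; P(data | r = 5) = (1/6)(0/5) = 0.
Multiplying each by its prior: 3/13 · 1/2 = 3/26, 2/13 · 1/5 = 2/65, 2/13 · 1/20 = 1/130, 3/13 · 0 = 0, 3/13 · 0 = 0; summing to 2/13.
So P(r = 1 | data) = (3/26) / (2/13) = 3/4.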